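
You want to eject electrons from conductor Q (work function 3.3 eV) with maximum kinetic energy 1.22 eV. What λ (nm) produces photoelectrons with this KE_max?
274.30 nm

From Einstein's equation: KE_max = hc/λ - φ

Rearranging for λ:
hc/λ = KE_max + φ
λ = hc/(KE_max + φ)

Required photon energy:
E_photon = KE_max + φ = 1.22 + 3.3 = 4.52 eV

Required wavelength:
λ = hc/E_photon = (6.626×10⁻³⁴)(3×10⁸) / (4.52 × 1.602×10⁻¹⁹)
λ = 274.30 nm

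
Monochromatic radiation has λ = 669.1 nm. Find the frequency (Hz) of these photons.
4.4805e+14 Hz

Using the wave equation: c = fλ

Solving for frequency:
f = c/λ = (3×10⁸ m/s) / (669.1×10⁻⁹ m)
f = 4.4805e+14 Hz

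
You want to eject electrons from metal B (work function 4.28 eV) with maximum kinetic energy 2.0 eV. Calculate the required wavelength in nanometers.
197.43 nm

From Einstein's equation: KE_max = hc/λ - φ

Rearranging for λ:
hc/λ = KE_max + φ
λ = hc/(KE_max + φ)

Required photon energy:
E_photon = KE_max + φ = 2.0 + 4.28 = 6.28 eV

Required wavelength:
λ = hc/E_photon = (6.626×10⁻³⁴)(3×10⁸) / (6.28 × 1.602×10⁻¹⁹)
λ = 197.43 nm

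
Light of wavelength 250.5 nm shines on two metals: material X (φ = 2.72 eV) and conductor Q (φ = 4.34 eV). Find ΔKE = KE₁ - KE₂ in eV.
1.6200 eV

Using KE_max = hc/λ - φ for each metal:

Photon energy: E = hc/λ = 4.9495 eV

For material X (φ₁ = 2.72 eV):
KE₁ = E - φ₁ = 4.9495 - 2.72 = 2.2295 eV

For conductor Q (φ₂ = 4.34 eV):
KE₂ = E - φ₂ = 4.9495 - 4.34 = 0.6095 eV

Difference:
ΔKE = KE₁ - KE₂ = 2.2295 - 0.6095 = 1.6200 eV

Note: The difference equals the difference in work functions: 4.34 - 2.72 = 1.62 eV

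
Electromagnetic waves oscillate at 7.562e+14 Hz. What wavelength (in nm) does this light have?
396.45 nm

Using the wave equation: c = fλ

Solving for wavelength:
λ = c/f = (3×10⁸ m/s) / (7.562e+14 Hz)
λ = 396.45 nm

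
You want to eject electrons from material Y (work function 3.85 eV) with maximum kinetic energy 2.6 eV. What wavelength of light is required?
192.22 nm

From Einstein's equation: KE_max = hc/λ - φ

Rearranging for λ:
hc/λ = KE_max + φ
λ = hc/(KE_max + φ)

Required photon energy:
E_photon = KE_max + φ = 2.6 + 3.85 = 6.45 eV

Required wavelength:
λ = hc/E_photon = (6.626×10⁻³⁴)(3×10⁸) / (6.45 × 1.602×10⁻¹⁹)
λ = 192.22 nm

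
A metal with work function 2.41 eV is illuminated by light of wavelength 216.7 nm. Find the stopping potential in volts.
3.3115 V

The stopping potential V_s satisfies: eV_s = KE_max

First, find KE_max using Einstein's equation:
E_photon = hc/λ = 5.7215 eV
KE_max = E_photon - φ = 5.7215 - 2.41 = 3.3115 eV

Since eV_s = KE_max:
V_s = KE_max/e = 3.3115 V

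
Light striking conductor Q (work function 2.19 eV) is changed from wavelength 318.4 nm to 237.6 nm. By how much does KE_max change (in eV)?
1.3242 eV

Using Einstein's equation: KE_max = hc/λ - φ

For λ₁ = 318.4 nm:
KE₁ = hc/λ₁ - φ = 3.8940 - 2.19 = 1.7040 eV

For λ₂ = 237.6 nm:
KE₂ = hc/λ₂ - φ = 5.2182 - 2.19 = 3.0282 eV

Change in KE:
ΔKE = KE₂ - KE₁ = 3.0282 - 1.7040 = 1.3242 eV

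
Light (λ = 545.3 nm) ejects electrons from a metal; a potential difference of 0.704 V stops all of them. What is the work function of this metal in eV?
1.57 eV

The stopping potential gives the maximum kinetic energy: KE_max = eV_s = 0.704 eV

From Einstein's photoelectric equation: KE_max = hc/λ - φ
Rearranging: φ = hc/λ - KE_max

Calculate photon energy:
E_photon = hc/λ = (6.626×10⁻³⁴ J·s)(3×10⁸ m/s) / (545.3×10⁻⁹ m) = 2.2737 eV

Therefore:
φ = 2.2737 - 0.704 = 1.57 eV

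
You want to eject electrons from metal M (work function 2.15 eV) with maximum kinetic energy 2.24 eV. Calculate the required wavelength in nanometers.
282.42 nm

From Einstein's equation: KE_max = hc/λ - φ

Rearranging for λ:
hc/λ = KE_max + φ
λ = hc/(KE_max + φ)

Required photon energy:
E_photon = KE_max + φ = 2.24 + 2.15 = 4.39 eV

Required wavelength:
λ = hc/E_photon = (6.626×10⁻³⁴)(3×10⁸) / (4.39 × 1.602×10⁻¹⁹)
λ = 282.42 nm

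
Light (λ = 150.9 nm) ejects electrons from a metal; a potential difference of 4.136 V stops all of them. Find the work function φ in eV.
4.08 eV

The stopping potential gives the maximum kinetic energy: KE_max = eV_s = 4.136 eV

From Einstein's photoelectric equation: KE_max = hc/λ - φ
Rearranging: φ = hc/λ - KE_max

Calculate photon energy:
E_photon = hc/λ = (6.626×10⁻³⁴ J·s)(3×10⁸ m/s) / (150.9×10⁻⁹ m) = 8.2163 eV

Therefore:
φ = 8.2163 - 4.136 = 4.08 eV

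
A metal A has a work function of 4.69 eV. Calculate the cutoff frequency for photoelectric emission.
1.1340e+15 Hz

The threshold frequency is when the photon energy equals the work function:
hf₀ = φ

Solving for f₀:
f₀ = φ/h = (4.69 eV × 1.602×10⁻¹⁹ J/eV) / (6.626×10⁻³⁴ J·s)
f₀ = 1.1340e+15 Hz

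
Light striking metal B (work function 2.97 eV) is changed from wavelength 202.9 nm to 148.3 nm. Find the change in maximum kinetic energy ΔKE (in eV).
2.2498 eV

Using Einstein's equation: KE_max = hc/λ - φ

For λ₁ = 202.9 nm:
KE₁ = hc/λ₁ - φ = 6.1106 - 2.97 = 3.1406 eV

For λ₂ = 148.3 nm:
KE₂ = hc/λ₂ - φ = 8.3604 - 2.97 = 5.3904 eV

Change in KE:
ΔKE = KE₂ - KE₁ = 5.3904 - 3.1406 = 2.2498 eV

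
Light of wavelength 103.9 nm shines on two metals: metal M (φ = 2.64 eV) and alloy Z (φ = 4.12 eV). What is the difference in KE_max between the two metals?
1.4800 eV

Using KE_max = hc/λ - φ for each metal:

Photon energy: E = hc/λ = 11.9330 eV

For metal M (φ₁ = 2.64 eV):
KE₁ = E - φ₁ = 11.9330 - 2.64 = 9.2930 eV

For alloy Z (φ₂ = 4.12 eV):
KE₂ = E - φ₂ = 11.9330 - 4.12 = 7.8130 eV

Difference:
ΔKE = KE₁ - KE₂ = 9.2930 - 7.8130 = 1.4800 eV

Note: The difference equals the difference in work functions: 4.12 - 2.64 = 1.48 eV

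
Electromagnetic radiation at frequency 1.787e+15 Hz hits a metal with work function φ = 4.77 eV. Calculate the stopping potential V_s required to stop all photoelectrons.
2.6204 V

The stopping potential V_s satisfies: eV_s = KE_max

First, find KE_max using Einstein's equation:
E_photon = hf = (6.626×10⁻³⁴ J·s)(1.787e+15 Hz) = 7.3904 eV
KE_max = E_photon - φ = 7.3904 - 4.77 = 2.6204 eV

Since eV_s = KE_max:
V_s = KE_max/e = 2.6204 V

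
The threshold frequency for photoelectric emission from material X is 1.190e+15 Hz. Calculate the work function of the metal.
4.92 eV

At the threshold frequency, photon energy equals work function:
φ = hf₀

Calculating:
φ = (6.626×10⁻³⁴ J·s)(1.190e+15 Hz)
φ = 4.92 eV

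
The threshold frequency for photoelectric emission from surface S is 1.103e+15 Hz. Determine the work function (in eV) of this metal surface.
4.56 eV

At the threshold frequency, photon energy equals work function:
φ = hf₀

Calculating:
φ = (6.626×10⁻³⁴ J·s)(1.103e+15 Hz)
φ = 4.56 eV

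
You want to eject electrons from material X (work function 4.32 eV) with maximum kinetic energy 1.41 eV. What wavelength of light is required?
216.38 nm

From Einstein's equation: KE_max = hc/λ - φ

Rearranging for λ:
hc/λ = KE_max + φ
λ = hc/(KE_max + φ)

Required photon energy:
E_photon = KE_max + φ = 1.41 + 4.32 = 5.73 eV

Required wavelength:
λ = hc/E_photon = (6.626×10⁻³⁴)(3×10⁸) / (5.73 × 1.602×10⁻¹⁹)
λ = 216.38 nm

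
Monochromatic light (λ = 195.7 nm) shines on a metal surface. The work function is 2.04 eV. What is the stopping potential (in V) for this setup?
4.2954 V

The stopping potential V_s satisfies: eV_s = KE_max

First, find KE_max using Einstein's equation:
E_photon = hc/λ = 6.3354 eV
KE_max = E_photon - φ = 6.3354 - 2.04 = 4.2954 eV

Since eV_s = KE_max:
V_s = KE_max/e = 4.2954 V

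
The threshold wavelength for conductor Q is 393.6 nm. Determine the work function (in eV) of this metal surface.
3.15 eV

At the threshold wavelength, photon energy equals work function:
φ = hc/λ₀

Calculating:
φ = (6.626×10⁻³⁴ J·s)(3×10⁸ m/s) / (393.6×10⁻⁹ m)
φ = 3.15 eV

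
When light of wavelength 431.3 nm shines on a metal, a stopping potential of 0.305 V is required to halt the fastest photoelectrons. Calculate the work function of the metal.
2.57 eV

The stopping potential gives the maximum kinetic energy: KE_max = eV_s = 0.305 eV

From Einstein's photoelectric equation: KE_max = hc/λ - φ
Rearranging: φ = hc/λ - KE_max

Calculate photon energy:
E_photon = hc/λ = (6.626×10⁻³⁴ J·s)(3×10⁸ m/s) / (431.3×10⁻⁹ m) = 2.8747 eV

Therefore:
φ = 2.8747 - 0.305 = 2.57 eV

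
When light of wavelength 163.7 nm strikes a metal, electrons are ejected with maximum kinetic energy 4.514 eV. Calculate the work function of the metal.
3.06 eV

From Einstein's photoelectric equation: KE_max = hf - φ = hc/λ - φ

Rearranging for φ:
φ = hc/λ - KE_max

Calculate photon energy:
E_photon = hc/λ = 7.5739 eV

Therefore:
φ = 7.5739 - 4.514 = 3.06 eV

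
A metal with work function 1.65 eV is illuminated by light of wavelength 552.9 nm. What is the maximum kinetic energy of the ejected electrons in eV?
0.5924 eV

Using Einstein's photoelectric equation: KE_max = hf - φ = hc/λ - φ

First, calculate the photon energy:
E_photon = hc/λ = (6.626×10⁻³⁴ J·s)(3×10⁸ m/s) / (552.9×10⁻⁹ m)
E_photon = 2.2424 eV

Then, the maximum kinetic energy:
KE_max = E_photon - φ = 2.2424 eV - 1.65 eV = 0.5924 eV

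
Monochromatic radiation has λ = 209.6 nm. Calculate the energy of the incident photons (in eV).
5.9153 eV

Using E = hf = hc/λ:

E = hc/λ = (6.626×10⁻³⁴ J·s)(3×10⁸ m/s) / (209.6×10⁻⁹ m)
E = 5.9153 eV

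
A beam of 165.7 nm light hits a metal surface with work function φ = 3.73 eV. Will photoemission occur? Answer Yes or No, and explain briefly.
Yes

For photoemission, the photon energy must exceed the work function.

Photon energy: E = hc/λ = 7.4825 eV
Work function: φ = 3.73 eV

Since E_photon (7.4825 eV) > φ (3.73 eV), photoemission WILL occur.
The threshold wavelength is λ₀ = hc/φ = 332.4 nm.
Since 165.7 nm < 332.4 nm, the light has sufficient energy.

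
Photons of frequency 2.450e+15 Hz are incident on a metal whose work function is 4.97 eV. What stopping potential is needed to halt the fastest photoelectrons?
5.1624 V

The stopping potential V_s satisfies: eV_s = KE_max

First, find KE_max using Einstein's equation:
E_photon = hf = (6.626×10⁻³⁴ J·s)(2.450e+15 Hz) = 10.1324 eV
KE_max = E_photon - φ = 10.1324 - 4.97 = 5.1624 eV

Since eV_s = KE_max:
V_s = KE_max/e = 5.1624 V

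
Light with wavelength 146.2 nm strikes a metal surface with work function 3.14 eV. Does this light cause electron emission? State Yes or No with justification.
Yes

For photoemission, the photon energy must exceed the work function.

Photon energy: E = hc/λ = 8.4805 eV
Work function: φ = 3.14 eV

Since E_photon (8.4805 eV) > φ (3.14 eV), photoemission WILL occur.
The threshold wavelength is λ₀ = hc/φ = 394.9 nm.
Since 146.2 nm < 394.9 nm, the light has sufficient energy.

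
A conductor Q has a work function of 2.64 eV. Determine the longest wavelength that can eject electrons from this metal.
469.64 nm

The threshold wavelength is when the photon energy equals the work function:
hc/λ₀ = φ

Solving for λ₀:
λ₀ = hc/φ = (6.626×10⁻³⁴ J·s)(3×10⁸ m/s) / (2.64 eV × 1.602×10⁻¹⁹ J/eV)
λ₀ = 469.64 nm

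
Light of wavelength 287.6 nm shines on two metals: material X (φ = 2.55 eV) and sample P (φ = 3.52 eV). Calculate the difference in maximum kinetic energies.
0.9700 eV

Using KE_max = hc/λ - φ for each metal:

Photon energy: E = hc/λ = 4.3110 eV

For material X (φ₁ = 2.55 eV):
KE₁ = E - φ₁ = 4.3110 - 2.55 = 1.7610 eV

For sample P (φ₂ = 3.52 eV):
KE₂ = E - φ₂ = 4.3110 - 3.52 = 0.7910 eV

Difference:
ΔKE = KE₁ - KE₂ = 1.7610 - 0.7910 = 0.9700 eV

Note: The difference equals the difference in work functions: 3.52 - 2.55 = 0.97 eV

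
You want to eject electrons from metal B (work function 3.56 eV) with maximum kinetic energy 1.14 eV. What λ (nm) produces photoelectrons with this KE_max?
263.80 nm

From Einstein's equation: KE_max = hc/λ - φ

Rearranging for λ:
hc/λ = KE_max + φ
λ = hc/(KE_max + φ)

Required photon energy:
E_photon = KE_max + φ = 1.14 + 3.56 = 4.70 eV

Required wavelength:
λ = hc/E_photon = (6.626×10⁻³⁴)(3×10⁸) / (4.70 × 1.602×10⁻¹⁹)
λ = 263.80 nm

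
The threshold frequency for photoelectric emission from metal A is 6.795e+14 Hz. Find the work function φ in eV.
2.81 eV

At the threshold frequency, photon energy equals work function:
φ = hf₀

Calculating:
φ = (6.626×10⁻³⁴ J·s)(6.795e+14 Hz)
φ = 2.81 eV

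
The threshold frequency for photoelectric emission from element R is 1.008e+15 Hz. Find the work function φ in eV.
4.17 eV

At the threshold frequency, photon energy equals work function:
φ = hf₀

Calculating:
φ = (6.626×10⁻³⁴ J·s)(1.008e+15 Hz)
φ = 4.17 eV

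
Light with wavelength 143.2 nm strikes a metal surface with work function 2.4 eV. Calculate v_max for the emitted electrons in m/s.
1.4837e+06 m/s

First, find the maximum kinetic energy:
E_photon = hc/λ = 8.6581 eV
KE_max = E_photon - φ = 8.6581 - 2.4 = 6.2581 eV

Convert to Joules: KE_max = 6.2581 × 1.602×10⁻¹⁹ J = 1.0027e-18 J

Then use KE = ½mv² to find velocity:
v = √(2·KE/m) = √(2 × 1.0027e-18 J / 9.109e-31 kg)
v = 1.4837e+06 m/s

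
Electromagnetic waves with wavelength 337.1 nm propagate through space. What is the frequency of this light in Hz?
8.8933e+14 Hz

Using the wave equation: c = fλ

Solving for frequency:
f = c/λ = (3×10⁸ m/s) / (337.1×10⁻⁹ m)
f = 8.8933e+14 Hz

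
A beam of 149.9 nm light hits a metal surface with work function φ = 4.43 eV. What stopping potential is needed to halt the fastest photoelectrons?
3.8411 V

The stopping potential V_s satisfies: eV_s = KE_max

First, find KE_max using Einstein's equation:
E_photon = hc/λ = 8.2711 eV
KE_max = E_photon - φ = 8.2711 - 4.43 = 3.8411 eV

Since eV_s = KE_max:
V_s = KE_max/e = 3.8411 V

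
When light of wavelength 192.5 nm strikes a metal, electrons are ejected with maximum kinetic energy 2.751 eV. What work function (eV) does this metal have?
3.69 eV

From Einstein's photoelectric equation: KE_max = hf - φ = hc/λ - φ

Rearranging for φ:
φ = hc/λ - KE_max

Calculate photon energy:
E_photon = hc/λ = 6.4407 eV

Therefore:
φ = 6.4407 - 2.751 = 3.69 eV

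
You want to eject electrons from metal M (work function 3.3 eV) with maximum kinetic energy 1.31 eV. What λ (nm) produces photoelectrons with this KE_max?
268.95 nm

From Einstein's equation: KE_max = hc/λ - φ

Rearranging for λ:
hc/λ = KE_max + φ
λ = hc/(KE_max + φ)

Required photon energy:
E_photon = KE_max + φ = 1.31 + 3.3 = 4.61 eV

Required wavelength:
λ = hc/E_photon = (6.626×10⁻³⁴)(3×10⁸) / (4.61 × 1.602×10⁻¹⁹)
λ = 268.95 nm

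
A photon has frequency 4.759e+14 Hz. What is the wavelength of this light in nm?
629.95 nm

Using the wave equation: c = fλ

Solving for wavelength:
λ = c/f = (3×10⁸ m/s) / (4.759e+14 Hz)
λ = 629.95 nm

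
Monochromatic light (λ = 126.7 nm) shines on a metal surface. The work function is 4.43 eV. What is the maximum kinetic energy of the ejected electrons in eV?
5.3557 eV

Using Einstein's photoelectric equation: KE_max = hf - φ = hc/λ - φ

First, calculate the photon energy:
E_photon = hc/λ = (6.626×10⁻³⁴ J·s)(3×10⁸ m/s) / (126.7×10⁻⁹ m)
E_photon = 9.7857 eV

Then, the maximum kinetic energy:
KE_max = E_photon - φ = 9.7857 eV - 4.43 eV = 5.3557 eV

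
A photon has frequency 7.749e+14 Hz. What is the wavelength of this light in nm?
386.88 nm

Using the wave equation: c = fλ

Solving for wavelength:
λ = c/f = (3×10⁸ m/s) / (7.749e+14 Hz)
λ = 386.88 nm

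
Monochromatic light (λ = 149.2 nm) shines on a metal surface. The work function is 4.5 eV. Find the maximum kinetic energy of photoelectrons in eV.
3.8099 eV

Using Einstein's photoelectric equation: KE_max = hf - φ = hc/λ - φ

First, calculate the photon energy:
E_photon = hc/λ = (6.626×10⁻³⁴ J·s)(3×10⁸ m/s) / (149.2×10⁻⁹ m)
E_photon = 8.3099 eV

Then, the maximum kinetic energy:
KE_max = E_photon - φ = 8.3099 eV - 4.5 eV = 3.8099 eV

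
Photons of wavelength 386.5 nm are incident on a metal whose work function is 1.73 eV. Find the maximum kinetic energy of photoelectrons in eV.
1.4779 eV

Using Einstein's photoelectric equation: KE_max = hf - φ = hc/λ - φ

First, calculate the photon energy:
E_photon = hc/λ = (6.626×10⁻³⁴ J·s)(3×10⁸ m/s) / (386.5×10⁻⁹ m)
E_photon = 3.2079 eV

Then, the maximum kinetic energy:
KE_max = E_photon - φ = 3.2079 eV - 1.73 eV = 1.4779 eV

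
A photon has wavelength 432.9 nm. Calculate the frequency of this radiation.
6.9252e+14 Hz

Using the wave equation: c = fλ

Solving for frequency:
f = c/λ = (3×10⁸ m/s) / (432.9×10⁻⁹ m)
f = 6.9252e+14 Hz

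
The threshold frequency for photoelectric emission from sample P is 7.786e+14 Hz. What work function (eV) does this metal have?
3.22 eV

At the threshold frequency, photon energy equals work function:
φ = hf₀

Calculating:
φ = (6.626×10⁻³⁴ J·s)(7.786e+14 Hz)
φ = 3.22 eV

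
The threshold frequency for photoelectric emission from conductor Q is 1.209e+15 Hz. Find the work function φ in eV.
5.00 eV

At the threshold frequency, photon energy equals work function:
φ = hf₀

Calculating:
φ = (6.626×10⁻³⁴ J·s)(1.209e+15 Hz)
φ = 5.00 eV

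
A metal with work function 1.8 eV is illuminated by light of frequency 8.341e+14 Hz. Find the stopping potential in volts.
1.6496 V

The stopping potential V_s satisfies: eV_s = KE_max

First, find KE_max using Einstein's equation:
E_photon = hf = (6.626×10⁻³⁴ J·s)(8.341e+14 Hz) = 3.4496 eV
KE_max = E_photon - φ = 3.4496 - 1.8 = 1.6496 eV

Since eV_s = KE_max:
V_s = KE_max/e = 1.6496 V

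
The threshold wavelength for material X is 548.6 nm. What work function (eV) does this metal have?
2.26 eV

At the threshold wavelength, photon energy equals work function:
φ = hc/λ₀

Calculating:
φ = (6.626×10⁻³⁴ J·s)(3×10⁸ m/s) / (548.6×10⁻⁹ m)
φ = 2.26 eV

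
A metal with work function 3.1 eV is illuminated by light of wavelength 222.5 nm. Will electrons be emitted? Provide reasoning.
Yes

For photoemission, the photon energy must exceed the work function.

Photon energy: E = hc/λ = 5.5723 eV
Work function: φ = 3.1 eV

Since E_photon (5.5723 eV) > φ (3.1 eV), photoemission WILL occur.
The threshold wavelength is λ₀ = hc/φ = 399.9 nm.
Since 222.5 nm < 399.9 nm, the light has sufficient energy.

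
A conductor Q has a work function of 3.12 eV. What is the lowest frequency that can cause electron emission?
7.5441e+14 Hz

The threshold frequency is when the photon energy equals the work function:
hf₀ = φ

Solving for f₀:
f₀ = φ/h = (3.12 eV × 1.602×10⁻¹⁹ J/eV) / (6.626×10⁻³⁴ J·s)
f₀ = 7.5441e+14 Hz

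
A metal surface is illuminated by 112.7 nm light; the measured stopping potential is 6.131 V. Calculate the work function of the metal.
4.87 eV

The stopping potential gives the maximum kinetic energy: KE_max = eV_s = 6.131 eV

From Einstein's photoelectric equation: KE_max = hc/λ - φ
Rearranging: φ = hc/λ - KE_max

Calculate photon energy:
E_photon = hc/λ = (6.626×10⁻³⁴ J·s)(3×10⁸ m/s) / (112.7×10⁻⁹ m) = 11.0013 eV

Therefore:
φ = 11.0013 - 6.131 = 4.87 eV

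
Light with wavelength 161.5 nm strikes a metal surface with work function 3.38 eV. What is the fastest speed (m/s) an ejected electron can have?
1.2294e+06 m/s

First, find the maximum kinetic energy:
E_photon = hc/λ = 7.6770 eV
KE_max = E_photon - φ = 7.6770 - 3.38 = 4.2970 eV

Convert to Joules: KE_max = 4.2970 × 1.602×10⁻¹⁹ J = 6.8846e-19 J

Then use KE = ½mv² to find velocity:
v = √(2·KE/m) = √(2 × 6.8846e-19 J / 9.109e-31 kg)
v = 1.2294e+06 m/s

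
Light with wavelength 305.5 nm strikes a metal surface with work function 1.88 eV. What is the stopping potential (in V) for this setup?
2.1784 V

The stopping potential V_s satisfies: eV_s = KE_max

First, find KE_max using Einstein's equation:
E_photon = hc/λ = 4.0584 eV
KE_max = E_photon - φ = 4.0584 - 1.88 = 2.1784 eV

Since eV_s = KE_max:
V_s = KE_max/e = 2.1784 V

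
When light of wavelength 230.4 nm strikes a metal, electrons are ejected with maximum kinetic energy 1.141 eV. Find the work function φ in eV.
4.24 eV

From Einstein's photoelectric equation: KE_max = hf - φ = hc/λ - φ

Rearranging for φ:
φ = hc/λ - KE_max

Calculate photon energy:
E_photon = hc/λ = 5.3813 eV

Therefore:
φ = 5.3813 - 1.141 = 4.24 eV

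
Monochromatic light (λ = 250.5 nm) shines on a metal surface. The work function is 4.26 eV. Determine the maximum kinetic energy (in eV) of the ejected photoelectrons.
0.6895 eV

Using Einstein's photoelectric equation: KE_max = hf - φ = hc/λ - φ

First, calculate the photon energy:
E_photon = hc/λ = (6.626×10⁻³⁴ J·s)(3×10⁸ m/s) / (250.5×10⁻⁹ m)
E_photon = 4.9495 eV

Then, the maximum kinetic energy:
KE_max = E_photon - φ = 4.9495 eV - 4.26 eV = 0.6895 eV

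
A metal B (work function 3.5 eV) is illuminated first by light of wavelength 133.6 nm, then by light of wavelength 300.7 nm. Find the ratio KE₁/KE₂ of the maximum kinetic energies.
9.2753

Using Einstein's equation: KE_max = hc/λ - φ

For λ₁ = 133.6 nm:
E₁ = hc/λ₁ = 9.2803 eV
KE₁ = E₁ - φ = 9.2803 - 3.5 = 5.7803 eV

For λ₂ = 300.7 nm:
E₂ = hc/λ₂ = 4.1232 eV
KE₂ = E₂ - φ = 4.1232 - 3.5 = 0.6232 eV

Ratio: KE₁/KE₂ = 5.7803/0.6232 = 9.2753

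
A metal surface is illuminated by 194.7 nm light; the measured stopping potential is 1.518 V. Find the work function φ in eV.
4.85 eV

The stopping potential gives the maximum kinetic energy: KE_max = eV_s = 1.518 eV

From Einstein's photoelectric equation: KE_max = hc/λ - φ
Rearranging: φ = hc/λ - KE_max

Calculate photon energy:
E_photon = hc/λ = (6.626×10⁻³⁴ J·s)(3×10⁸ m/s) / (194.7×10⁻⁹ m) = 6.3680 eV

Therefore:
φ = 6.3680 - 1.518 = 4.85 eV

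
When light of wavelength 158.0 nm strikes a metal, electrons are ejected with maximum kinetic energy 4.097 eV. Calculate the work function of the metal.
3.75 eV

From Einstein's photoelectric equation: KE_max = hf - φ = hc/λ - φ

Rearranging for φ:
φ = hc/λ - KE_max

Calculate photon energy:
E_photon = hc/λ = 7.8471 eV

Therefore:
φ = 7.8471 - 4.097 = 3.75 eV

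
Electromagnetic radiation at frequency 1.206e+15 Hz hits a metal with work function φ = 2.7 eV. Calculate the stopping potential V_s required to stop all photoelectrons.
2.2876 V

The stopping potential V_s satisfies: eV_s = KE_max

First, find KE_max using Einstein's equation:
E_photon = hf = (6.626×10⁻³⁴ J·s)(1.206e+15 Hz) = 4.9876 eV
KE_max = E_photon - φ = 4.9876 - 2.7 = 2.2876 eV

Since eV_s = KE_max:
V_s = KE_max/e = 2.2876 V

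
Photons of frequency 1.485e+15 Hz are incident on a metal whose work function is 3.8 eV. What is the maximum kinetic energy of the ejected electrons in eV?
2.3415 eV

Using Einstein's photoelectric equation: KE_max = hf - φ

First, calculate the photon energy:
E_photon = hf = (6.626×10⁻³⁴ J·s)(1.485e+15 Hz)
E_photon = 6.1415 eV

Then, the maximum kinetic energy:
KE_max = E_photon - φ = 6.1415 eV - 3.8 eV = 2.3415 eV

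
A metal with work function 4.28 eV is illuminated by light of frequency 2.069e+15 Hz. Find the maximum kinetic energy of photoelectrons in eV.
4.2767 eV

Using Einstein's photoelectric equation: KE_max = hf - φ

First, calculate the photon energy:
E_photon = hf = (6.626×10⁻³⁴ J·s)(2.069e+15 Hz)
E_photon = 8.5567 eV

Then, the maximum kinetic energy:
KE_max = E_photon - φ = 8.5567 eV - 4.28 eV = 4.2767 eV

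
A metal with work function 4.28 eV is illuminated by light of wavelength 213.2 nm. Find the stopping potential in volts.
1.5354 V

The stopping potential V_s satisfies: eV_s = KE_max

First, find KE_max using Einstein's equation:
E_photon = hc/λ = 5.8154 eV
KE_max = E_photon - φ = 5.8154 - 4.28 = 1.5354 eV

Since eV_s = KE_max:
V_s = KE_max/e = 1.5354 V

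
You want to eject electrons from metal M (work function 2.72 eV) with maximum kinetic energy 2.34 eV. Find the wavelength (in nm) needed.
245.03 nm

From Einstein's equation: KE_max = hc/λ - φ

Rearranging for λ:
hc/λ = KE_max + φ
λ = hc/(KE_max + φ)

Required photon energy:
E_photon = KE_max + φ = 2.34 + 2.72 = 5.06 eV

Required wavelength:
λ = hc/E_photon = (6.626×10⁻³⁴)(3×10⁸) / (5.06 × 1.602×10⁻¹⁹)
λ = 245.03 nm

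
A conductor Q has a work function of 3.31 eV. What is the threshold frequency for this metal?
8.0035e+14 Hz

The threshold frequency is when the photon energy equals the work function:
hf₀ = φ

Solving for f₀:
f₀ = φ/h = (3.31 eV × 1.602×10⁻¹⁹ J/eV) / (6.626×10⁻³⁴ J·s)
f₀ = 8.0035e+14 Hz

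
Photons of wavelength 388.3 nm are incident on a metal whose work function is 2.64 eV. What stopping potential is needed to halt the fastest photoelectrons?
0.5530 V

The stopping potential V_s satisfies: eV_s = KE_max

First, find KE_max using Einstein's equation:
E_photon = hc/λ = 3.1930 eV
KE_max = E_photon - φ = 3.1930 - 2.64 = 0.5530 eV

Since eV_s = KE_max:
V_s = KE_max/e = 0.5530 V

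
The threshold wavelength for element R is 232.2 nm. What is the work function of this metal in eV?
5.34 eV

At the threshold wavelength, photon energy equals work function:
φ = hc/λ₀

Calculating:
φ = (6.626×10⁻³⁴ J·s)(3×10⁸ m/s) / (232.2×10⁻⁹ m)
φ = 5.34 eV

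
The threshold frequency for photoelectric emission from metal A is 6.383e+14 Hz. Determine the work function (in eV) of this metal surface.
2.64 eV

At the threshold frequency, photon energy equals work function:
φ = hf₀

Calculating:
φ = (6.626×10⁻³⁴ J·s)(6.383e+14 Hz)
φ = 2.64 eV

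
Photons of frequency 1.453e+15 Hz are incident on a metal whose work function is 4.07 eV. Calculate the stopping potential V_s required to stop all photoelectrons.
1.9391 V

The stopping potential V_s satisfies: eV_s = KE_max

First, find KE_max using Einstein's equation:
E_photon = hf = (6.626×10⁻³⁴ J·s)(1.453e+15 Hz) = 6.0091 eV
KE_max = E_photon - φ = 6.0091 - 4.07 = 1.9391 eV

Since eV_s = KE_max:
V_s = KE_max/e = 1.9391 V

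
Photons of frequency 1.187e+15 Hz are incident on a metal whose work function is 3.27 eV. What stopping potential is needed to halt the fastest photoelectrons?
1.6390 V

The stopping potential V_s satisfies: eV_s = KE_max

First, find KE_max using Einstein's equation:
E_photon = hf = (6.626×10⁻³⁴ J·s)(1.187e+15 Hz) = 4.9090 eV
KE_max = E_photon - φ = 4.9090 - 3.27 = 1.6390 eV

Since eV_s = KE_max:
V_s = KE_max/e = 1.6390 V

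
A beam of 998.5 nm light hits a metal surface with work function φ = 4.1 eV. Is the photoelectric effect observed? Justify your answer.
No

For photoemission, the photon energy must exceed the work function.

Photon energy: E = hc/λ = 1.2417 eV
Work function: φ = 4.1 eV

Since E_photon (1.2417 eV) < φ (4.1 eV), photoemission will NOT occur.
The threshold wavelength is λ₀ = hc/φ = 302.4 nm.
Since 998.5 nm > 302.4 nm, the photons lack sufficient energy.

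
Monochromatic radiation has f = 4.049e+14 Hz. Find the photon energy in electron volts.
1.6745 eV

Using E = hf:

E = hf = (6.626×10⁻³⁴ J·s)(4.049e+14 Hz)
E = 1.6745 eV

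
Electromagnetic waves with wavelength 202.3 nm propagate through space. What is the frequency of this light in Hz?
1.4819e+15 Hz

Using the wave equation: c = fλ

Solving for frequency:
f = c/λ = (3×10⁸ m/s) / (202.3×10⁻⁹ m)
f = 1.4819e+15 Hz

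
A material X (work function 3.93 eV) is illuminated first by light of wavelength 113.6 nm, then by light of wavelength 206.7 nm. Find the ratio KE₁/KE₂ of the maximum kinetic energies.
3.3768

Using Einstein's equation: KE_max = hc/λ - φ

For λ₁ = 113.6 nm:
E₁ = hc/λ₁ = 10.9141 eV
KE₁ = E₁ - φ = 10.9141 - 3.93 = 6.9841 eV

For λ₂ = 206.7 nm:
E₂ = hc/λ₂ = 5.9983 eV
KE₂ = E₂ - φ = 5.9983 - 3.93 = 2.0683 eV

Ratio: KE₁/KE₂ = 6.9841/2.0683 = 3.3768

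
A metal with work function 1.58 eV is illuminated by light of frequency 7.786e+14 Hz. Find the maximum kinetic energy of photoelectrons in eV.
1.6400 eV

Using Einstein's photoelectric equation: KE_max = hf - φ

First, calculate the photon energy:
E_photon = hf = (6.626×10⁻³⁴ J·s)(7.786e+14 Hz)
E_photon = 3.2200 eV

Then, the maximum kinetic energy:
KE_max = E_photon - φ = 3.2200 eV - 1.58 eV = 1.6400 eV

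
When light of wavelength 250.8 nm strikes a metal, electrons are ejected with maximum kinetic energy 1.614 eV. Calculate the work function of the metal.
3.33 eV

From Einstein's photoelectric equation: KE_max = hf - φ = hc/λ - φ

Rearranging for φ:
φ = hc/λ - KE_max

Calculate photon energy:
E_photon = hc/λ = 4.9435 eV

Therefore:
φ = 4.9435 - 1.614 = 3.33 eV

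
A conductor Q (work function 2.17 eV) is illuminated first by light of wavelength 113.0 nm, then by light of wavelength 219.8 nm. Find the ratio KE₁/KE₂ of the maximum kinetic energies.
2.5360

Using Einstein's equation: KE_max = hc/λ - φ

For λ₁ = 113.0 nm:
E₁ = hc/λ₁ = 10.9721 eV
KE₁ = E₁ - φ = 10.9721 - 2.17 = 8.8021 eV

For λ₂ = 219.8 nm:
E₂ = hc/λ₂ = 5.6408 eV
KE₂ = E₂ - φ = 5.6408 - 2.17 = 3.4708 eV

Ratio: KE₁/KE₂ = 8.8021/3.4708 = 2.5360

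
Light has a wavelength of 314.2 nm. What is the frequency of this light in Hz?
9.5415e+14 Hz

Using the wave equation: c = fλ

Solving for frequency:
f = c/λ = (3×10⁸ m/s) / (314.2×10⁻⁹ m)
f = 9.5415e+14 Hz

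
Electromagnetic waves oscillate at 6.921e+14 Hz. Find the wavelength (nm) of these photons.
433.16 nm

Using the wave equation: c = fλ

Solving for wavelength:
λ = c/f = (3×10⁸ m/s) / (6.921e+14 Hz)
λ = 433.16 nm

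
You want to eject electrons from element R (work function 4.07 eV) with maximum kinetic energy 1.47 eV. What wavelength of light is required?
223.80 nm

From Einstein's equation: KE_max = hc/λ - φ

Rearranging for λ:
hc/λ = KE_max + φ
λ = hc/(KE_max + φ)

Required photon energy:
E_photon = KE_max + φ = 1.47 + 4.07 = 5.54 eV

Required wavelength:
λ = hc/E_photon = (6.626×10⁻³⁴)(3×10⁸) / (5.54 × 1.602×10⁻¹⁹)
λ = 223.80 nm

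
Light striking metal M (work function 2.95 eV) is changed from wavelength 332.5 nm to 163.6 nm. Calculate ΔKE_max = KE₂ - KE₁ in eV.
3.8496 eV

Using Einstein's equation: KE_max = hc/λ - φ

For λ₁ = 332.5 nm:
KE₁ = hc/λ₁ - φ = 3.7288 - 2.95 = 0.7788 eV

For λ₂ = 163.6 nm:
KE₂ = hc/λ₂ - φ = 7.5785 - 2.95 = 4.6285 eV

Change in KE:
ΔKE = KE₂ - KE₁ = 4.6285 - 0.7788 = 3.8496 eV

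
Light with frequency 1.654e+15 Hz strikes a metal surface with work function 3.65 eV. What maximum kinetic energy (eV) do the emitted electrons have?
3.1904 eV

Using Einstein's photoelectric equation: KE_max = hf - φ

First, calculate the photon energy:
E_photon = hf = (6.626×10⁻³⁴ J·s)(1.654e+15 Hz)
E_photon = 6.8404 eV

Then, the maximum kinetic energy:
KE_max = E_photon - φ = 6.8404 eV - 3.65 eV = 3.1904 eV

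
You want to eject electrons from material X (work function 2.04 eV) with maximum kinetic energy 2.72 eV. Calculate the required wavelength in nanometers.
260.47 nm

From Einstein's equation: KE_max = hc/λ - φ

Rearranging for λ:
hc/λ = KE_max + φ
λ = hc/(KE_max + φ)

Required photon energy:
E_photon = KE_max + φ = 2.72 + 2.04 = 4.76 eV

Required wavelength:
λ = hc/E_photon = (6.626×10⁻³⁴)(3×10⁸) / (4.76 × 1.602×10⁻¹⁹)
λ = 260.47 nm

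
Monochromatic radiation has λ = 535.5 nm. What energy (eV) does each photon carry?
2.3153 eV

Using E = hf = hc/λ:

E = hc/λ = (6.626×10⁻³⁴ J·s)(3×10⁸ m/s) / (535.5×10⁻⁹ m)
E = 2.3153 eV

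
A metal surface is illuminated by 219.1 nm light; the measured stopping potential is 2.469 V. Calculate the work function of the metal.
3.19 eV

The stopping potential gives the maximum kinetic energy: KE_max = eV_s = 2.469 eV

From Einstein's photoelectric equation: KE_max = hc/λ - φ
Rearranging: φ = hc/λ - KE_max

Calculate photon energy:
E_photon = hc/λ = (6.626×10⁻³⁴ J·s)(3×10⁸ m/s) / (219.1×10⁻⁹ m) = 5.6588 eV

Therefore:
φ = 5.6588 - 2.469 = 3.19 eV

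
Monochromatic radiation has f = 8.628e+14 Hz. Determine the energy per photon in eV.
3.5683 eV

Using E = hf:

E = hf = (6.626×10⁻³⁴ J·s)(8.628e+14 Hz)
E = 3.5683 eV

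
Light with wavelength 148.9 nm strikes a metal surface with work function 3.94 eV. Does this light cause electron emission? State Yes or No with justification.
Yes

For photoemission, the photon energy must exceed the work function.

Photon energy: E = hc/λ = 8.3267 eV
Work function: φ = 3.94 eV

Since E_photon (8.3267 eV) > φ (3.94 eV), photoemission WILL occur.
The threshold wavelength is λ₀ = hc/φ = 314.7 nm.
Since 148.9 nm < 314.7 nm, the light has sufficient energy.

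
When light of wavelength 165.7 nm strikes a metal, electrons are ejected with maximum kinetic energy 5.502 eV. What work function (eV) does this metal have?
1.98 eV

From Einstein's photoelectric equation: KE_max = hf - φ = hc/λ - φ

Rearranging for φ:
φ = hc/λ - KE_max

Calculate photon energy:
E_photon = hc/λ = 7.4825 eV

Therefore:
φ = 7.4825 - 5.502 = 1.98 eV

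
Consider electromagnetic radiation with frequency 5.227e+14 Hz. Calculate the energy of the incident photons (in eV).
2.1617 eV

Using E = hf:

E = hf = (6.626×10⁻³⁴ J·s)(5.227e+14 Hz)
E = 2.1617 eV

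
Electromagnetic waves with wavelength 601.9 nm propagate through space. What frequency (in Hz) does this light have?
4.9808e+14 Hz

Using the wave equation: c = fλ

Solving for frequency:
f = c/λ = (3×10⁸ m/s) / (601.9×10⁻⁹ m)
f = 4.9808e+14 Hz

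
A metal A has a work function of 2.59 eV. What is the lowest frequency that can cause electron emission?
6.2626e+14 Hz

The threshold frequency is when the photon energy equals the work function:
hf₀ = φ

Solving for f₀:
f₀ = φ/h = (2.59 eV × 1.602×10⁻¹⁹ J/eV) / (6.626×10⁻³⁴ J·s)
f₀ = 6.2626e+14 Hz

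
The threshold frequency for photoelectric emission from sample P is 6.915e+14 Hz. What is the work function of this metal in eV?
2.86 eV

At the threshold frequency, photon energy equals work function:
φ = hf₀

Calculating:
φ = (6.626×10⁻³⁴ J·s)(6.915e+14 Hz)
φ = 2.86 eV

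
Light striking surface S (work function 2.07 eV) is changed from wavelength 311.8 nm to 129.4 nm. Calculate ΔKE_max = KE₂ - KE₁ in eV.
5.6051 eV

Using Einstein's equation: KE_max = hc/λ - φ

For λ₁ = 311.8 nm:
KE₁ = hc/λ₁ - φ = 3.9764 - 2.07 = 1.9064 eV

For λ₂ = 129.4 nm:
KE₂ = hc/λ₂ - φ = 9.5815 - 2.07 = 7.5115 eV

Change in KE:
ΔKE = KE₂ - KE₁ = 7.5115 - 1.9064 = 5.6051 eV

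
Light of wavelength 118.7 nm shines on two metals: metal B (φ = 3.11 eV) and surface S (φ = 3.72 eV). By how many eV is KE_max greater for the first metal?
0.6100 eV

Using KE_max = hc/λ - φ for each metal:

Photon energy: E = hc/λ = 10.4452 eV

For metal B (φ₁ = 3.11 eV):
KE₁ = E - φ₁ = 10.4452 - 3.11 = 7.3352 eV

For surface S (φ₂ = 3.72 eV):
KE₂ = E - φ₂ = 10.4452 - 3.72 = 6.7252 eV

Difference:
ΔKE = KE₁ - KE₂ = 7.3352 - 6.7252 = 0.6100 eV

Note: The difference equals the difference in work functions: 3.72 - 3.11 = 0.61 eV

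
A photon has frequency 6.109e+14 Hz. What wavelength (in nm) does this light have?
490.74 nm

Using the wave equation: c = fλ

Solving for wavelength:
λ = c/f = (3×10⁸ m/s) / (6.109e+14 Hz)
λ = 490.74 nm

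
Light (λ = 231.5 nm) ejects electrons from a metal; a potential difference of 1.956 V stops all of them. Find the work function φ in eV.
3.40 eV

The stopping potential gives the maximum kinetic energy: KE_max = eV_s = 1.956 eV

From Einstein's photoelectric equation: KE_max = hc/λ - φ
Rearranging: φ = hc/λ - KE_max

Calculate photon energy:
E_photon = hc/λ = (6.626×10⁻³⁴ J·s)(3×10⁸ m/s) / (231.5×10⁻⁹ m) = 5.3557 eV

Therefore:
φ = 5.3557 - 1.956 = 3.40 eV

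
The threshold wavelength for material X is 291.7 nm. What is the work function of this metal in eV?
4.25 eV

At the threshold wavelength, photon energy equals work function:
φ = hc/λ₀

Calculating:
φ = (6.626×10⁻³⁴ J·s)(3×10⁸ m/s) / (291.7×10⁻⁹ m)
φ = 4.25 eV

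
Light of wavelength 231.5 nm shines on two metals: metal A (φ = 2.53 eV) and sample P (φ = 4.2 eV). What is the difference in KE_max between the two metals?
1.6700 eV

Using KE_max = hc/λ - φ for each metal:

Photon energy: E = hc/λ = 5.3557 eV

For metal A (φ₁ = 2.53 eV):
KE₁ = E - φ₁ = 5.3557 - 2.53 = 2.8257 eV

For sample P (φ₂ = 4.2 eV):
KE₂ = E - φ₂ = 5.3557 - 4.2 = 1.1557 eV

Difference:
ΔKE = KE₁ - KE₂ = 2.8257 - 1.1557 = 1.6700 eV

Note: The difference equals the difference in work functions: 4.2 - 2.53 = 1.67 eV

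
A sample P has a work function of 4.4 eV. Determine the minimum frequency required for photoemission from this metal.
1.0639e+15 Hz

The threshold frequency is when the photon energy equals the work function:
hf₀ = φ

Solving for f₀:
f₀ = φ/h = (4.4 eV × 1.602×10⁻¹⁹ J/eV) / (6.626×10⁻³⁴ J·s)
f₀ = 1.0639e+15 Hz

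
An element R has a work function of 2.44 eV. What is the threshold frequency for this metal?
5.8999e+14 Hz

The threshold frequency is when the photon energy equals the work function:
hf₀ = φ

Solving for f₀:
f₀ = φ/h = (2.44 eV × 1.602×10⁻¹⁹ J/eV) / (6.626×10⁻³⁴ J·s)
f₀ = 5.8999e+14 Hz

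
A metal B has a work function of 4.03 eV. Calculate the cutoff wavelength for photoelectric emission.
307.65 nm

The threshold wavelength is when the photon energy equals the work function:
hc/λ₀ = φ

Solving for λ₀:
λ₀ = hc/φ = (6.626×10⁻³⁴ J·s)(3×10⁸ m/s) / (4.03 eV × 1.602×10⁻¹⁹ J/eV)
λ₀ = 307.65 nm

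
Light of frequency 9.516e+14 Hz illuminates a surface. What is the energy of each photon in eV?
3.9355 eV

Using E = hf:

E = hf = (6.626×10⁻³⁴ J·s)(9.516e+14 Hz)
E = 3.9355 eV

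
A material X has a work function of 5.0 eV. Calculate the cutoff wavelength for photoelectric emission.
247.97 nm

The threshold wavelength is when the photon energy equals the work function:
hc/λ₀ = φ

Solving for λ₀:
λ₀ = hc/φ = (6.626×10⁻³⁴ J·s)(3×10⁸ m/s) / (5.0 eV × 1.602×10⁻¹⁹ J/eV)
λ₀ = 247.97 nm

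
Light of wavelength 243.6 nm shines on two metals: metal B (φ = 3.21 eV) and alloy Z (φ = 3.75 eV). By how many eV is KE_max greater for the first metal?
0.5400 eV

Using KE_max = hc/λ - φ for each metal:

Photon energy: E = hc/λ = 5.0897 eV

For metal B (φ₁ = 3.21 eV):
KE₁ = E - φ₁ = 5.0897 - 3.21 = 1.8797 eV

For alloy Z (φ₂ = 3.75 eV):
KE₂ = E - φ₂ = 5.0897 - 3.75 = 1.3397 eV

Difference:
ΔKE = KE₁ - KE₂ = 1.8797 - 1.3397 = 0.5400 eV

Note: The difference equals the difference in work functions: 3.75 - 3.21 = 0.54 eV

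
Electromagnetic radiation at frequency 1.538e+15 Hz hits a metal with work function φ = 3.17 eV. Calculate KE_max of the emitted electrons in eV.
3.1907 eV

Using Einstein's photoelectric equation: KE_max = hf - φ

First, calculate the photon energy:
E_photon = hf = (6.626×10⁻³⁴ J·s)(1.538e+15 Hz)
E_photon = 6.3607 eV

Then, the maximum kinetic energy:
KE_max = E_photon - φ = 6.3607 eV - 3.17 eV = 3.1907 eV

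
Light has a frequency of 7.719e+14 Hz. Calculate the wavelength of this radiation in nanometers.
388.38 nm

Using the wave equation: c = fλ

Solving for wavelength:
λ = c/f = (3×10⁸ m/s) / (7.719e+14 Hz)
λ = 388.38 nm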